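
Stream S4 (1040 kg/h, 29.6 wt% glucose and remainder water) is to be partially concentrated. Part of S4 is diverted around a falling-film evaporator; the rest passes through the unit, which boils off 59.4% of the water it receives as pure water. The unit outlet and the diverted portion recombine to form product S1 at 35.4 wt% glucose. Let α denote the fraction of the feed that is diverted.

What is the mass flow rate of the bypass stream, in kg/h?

632.5 kg/h

All 1040×0.296 = 307.84 kg/h of glucose reaches S1, so S1 = 307.84/0.354 = 869.6 kg/h and vapour = 170.4 kg/h.
The evaporator receives (1−α)·1040 of feed at 0.704 water and removes 0.594 of that water:
0.594×0.704×(1−α)×1040 = 170.4
(1−α) = 170.4/434.9 = 0.3918;  α = 0.6082.
Bypass flow = 0.6082×1040 = 632.53 kg/h.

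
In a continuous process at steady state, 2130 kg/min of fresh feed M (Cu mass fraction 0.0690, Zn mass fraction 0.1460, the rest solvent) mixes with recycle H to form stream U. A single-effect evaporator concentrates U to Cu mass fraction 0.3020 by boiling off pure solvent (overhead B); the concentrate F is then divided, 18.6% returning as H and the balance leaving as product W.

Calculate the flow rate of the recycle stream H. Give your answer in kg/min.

Overall Cu balance (none leaves overhead): Cu in fresh feed = Cu in product, i.e. 2130×0.069 = (1−0.186)·F·0.302.
F = 146.97/(0.302×0.814) = 597.86 kg/min.
Recycle H = 0.186×597.86 = 111.2 kg/min.

111.2 kg/min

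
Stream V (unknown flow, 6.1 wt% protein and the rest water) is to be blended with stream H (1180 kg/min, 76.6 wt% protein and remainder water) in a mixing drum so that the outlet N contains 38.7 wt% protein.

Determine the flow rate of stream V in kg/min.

Let V be the unknown flow. Total out = 1180 + V.
protein balance: 903.88 + 0.061·V = 0.387·(1180 + V)
(0.061 − 0.387)·V = 0.387×1180 − 903.88 = -447.22
V = -447.22 / -0.326 = 1371.8 kg/min

1372 kg/min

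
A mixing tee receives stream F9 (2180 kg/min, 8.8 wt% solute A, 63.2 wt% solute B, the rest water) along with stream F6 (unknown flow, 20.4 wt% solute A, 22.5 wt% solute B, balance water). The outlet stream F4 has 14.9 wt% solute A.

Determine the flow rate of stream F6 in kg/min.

Let F6 be the unknown flow. Total out = 2180 + F6.
solute A balance: 191.84 + 0.204·F6 = 0.149·(2180 + F6)
(0.204 − 0.149)·F6 = 0.149×2180 − 191.84 = 132.98
F6 = 132.98 / 0.055 = 2417.8 kg/min

2418 kg/min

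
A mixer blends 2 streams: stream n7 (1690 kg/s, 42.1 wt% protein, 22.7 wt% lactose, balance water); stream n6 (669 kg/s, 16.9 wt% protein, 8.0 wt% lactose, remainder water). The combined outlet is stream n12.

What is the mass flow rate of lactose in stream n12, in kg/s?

437.1 kg/s

lactose out = lactose in = 1690×0.227 + 669×0.080 = 437.15 kg/s.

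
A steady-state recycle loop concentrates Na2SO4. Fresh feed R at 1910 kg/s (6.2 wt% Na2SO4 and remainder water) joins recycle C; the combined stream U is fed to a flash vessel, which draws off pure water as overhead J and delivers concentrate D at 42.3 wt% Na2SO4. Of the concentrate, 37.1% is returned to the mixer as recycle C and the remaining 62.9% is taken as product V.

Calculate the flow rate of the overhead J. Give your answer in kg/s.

Overall Na2SO4 balance (none leaves overhead): Na2SO4 in fresh feed = Na2SO4 in product, i.e. 1910×0.062 = (1−0.371)·D·0.423.
D = 118.42/(0.423×0.629) = 445.08 kg/s.
Recycle C = 0.371×445.08 = 165.12 kg/s.
Combined feed U = 1910 + 165.12 = 2075.1 kg/s.
Overhead J = U − D = 2075.1 − 445.08 = 1630 kg/s.

1630 kg/s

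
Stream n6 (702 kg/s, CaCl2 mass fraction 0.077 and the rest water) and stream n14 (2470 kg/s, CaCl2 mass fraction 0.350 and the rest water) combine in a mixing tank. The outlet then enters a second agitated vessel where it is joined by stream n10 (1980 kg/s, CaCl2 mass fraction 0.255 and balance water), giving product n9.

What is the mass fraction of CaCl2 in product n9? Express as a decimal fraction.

0.276

Overall, product flow = 5152 kg/s.
CaCl2 in = 702×0.077 + 2470×0.350 + 1980×0.255 = 1423.5 kg/s.
CaCl2 fraction in n9 = 0.276.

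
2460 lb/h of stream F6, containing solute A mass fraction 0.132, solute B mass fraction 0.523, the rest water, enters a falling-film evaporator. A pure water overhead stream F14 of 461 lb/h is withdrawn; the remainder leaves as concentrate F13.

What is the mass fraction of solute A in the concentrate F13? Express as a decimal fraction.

solute A is not removed: 2460×0.132 = 324.72 lb/h of solute A enters F13.
Concentrate = 2460 − 461 = 1999 lb/h.
Mass fraction = 324.72/1999 = 0.162.

0.162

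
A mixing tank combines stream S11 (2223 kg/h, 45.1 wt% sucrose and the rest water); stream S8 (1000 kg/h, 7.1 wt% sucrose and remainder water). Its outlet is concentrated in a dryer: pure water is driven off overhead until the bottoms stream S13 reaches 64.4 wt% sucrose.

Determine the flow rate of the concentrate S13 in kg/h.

sucrose entering = 2223×0.451 + 1000×0.071 = 1073.6 kg/h.
All sucrose reports to S13, so S13 = 1073.6/0.644 = 1667 kg/h.

1667 kg/h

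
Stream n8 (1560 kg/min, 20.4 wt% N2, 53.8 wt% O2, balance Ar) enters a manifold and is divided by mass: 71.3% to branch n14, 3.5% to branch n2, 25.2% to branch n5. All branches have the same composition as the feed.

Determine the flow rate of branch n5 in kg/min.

393.1 kg/min

Branch n5 flow = 0.252×1560 = 393.12 kg/min.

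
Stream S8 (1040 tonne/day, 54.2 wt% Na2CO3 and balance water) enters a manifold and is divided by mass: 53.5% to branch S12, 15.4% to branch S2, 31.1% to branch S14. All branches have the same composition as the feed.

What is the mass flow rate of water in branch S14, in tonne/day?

148.1 tonne/day

Branch S14 total = 0.311×1040 = 323.44 tonne/day.
water in S14 = 0.458×323.44 = 148.14 tonne/day.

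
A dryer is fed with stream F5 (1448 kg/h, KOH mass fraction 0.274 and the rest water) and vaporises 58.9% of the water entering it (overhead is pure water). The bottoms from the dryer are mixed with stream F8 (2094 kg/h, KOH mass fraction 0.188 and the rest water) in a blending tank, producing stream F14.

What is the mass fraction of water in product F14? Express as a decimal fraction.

0.730

Vapour removed = 0.589×0.726×1448 = 619.19 kg/h; concentrate = 828.81 kg/h.
water reaching the mixer = 432.06 (from concentrate) + 2094×0.812 = 2132.4 kg/h.
Product flow = 828.81 + 2094 = 2922.8 kg/h; water fraction = 0.730.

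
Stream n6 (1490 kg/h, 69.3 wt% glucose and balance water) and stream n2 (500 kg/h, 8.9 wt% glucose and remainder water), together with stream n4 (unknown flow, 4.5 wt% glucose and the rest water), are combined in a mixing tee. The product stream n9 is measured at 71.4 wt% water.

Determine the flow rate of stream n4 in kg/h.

2108 kg/h

Let n4 be the unknown flow. Total out = 1990 + n4.
water balance: 912.93 + 0.955·n4 = 0.714·(1990 + n4)
(0.955 − 0.714)·n4 = 0.714×1990 − 912.93 = 507.93
n4 = 507.93 / 0.241 = 2107.6 kg/h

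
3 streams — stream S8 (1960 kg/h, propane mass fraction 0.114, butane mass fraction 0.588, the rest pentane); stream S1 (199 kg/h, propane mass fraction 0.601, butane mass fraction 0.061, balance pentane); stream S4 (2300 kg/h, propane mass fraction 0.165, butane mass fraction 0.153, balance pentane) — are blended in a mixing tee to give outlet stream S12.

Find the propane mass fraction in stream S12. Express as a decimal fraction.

0.162

Total flow out = 1960 + 199 + 2300 = 4459 kg/h.
propane in = 1960×0.114 + 199×0.601 + 2300×0.165 = 722.54 kg/h.
propane mass fraction in S12 = 722.54/4459 = 0.162.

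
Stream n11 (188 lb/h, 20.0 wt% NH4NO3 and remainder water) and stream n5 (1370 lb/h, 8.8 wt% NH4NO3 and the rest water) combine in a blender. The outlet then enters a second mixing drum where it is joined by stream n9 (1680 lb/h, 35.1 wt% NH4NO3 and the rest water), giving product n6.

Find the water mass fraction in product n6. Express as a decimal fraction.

0.769

Overall, product flow = 3238 lb/h.
water in = 188×0.800 + 1370×0.912 + 1680×0.649 = 2490.2 lb/h.
water fraction in n6 = 0.769.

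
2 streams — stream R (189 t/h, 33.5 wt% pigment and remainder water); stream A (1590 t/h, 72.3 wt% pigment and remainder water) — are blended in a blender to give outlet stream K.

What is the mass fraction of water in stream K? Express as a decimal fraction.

0.3182

Total flow out = 189 + 1590 = 1779 t/h.
water in = 189×0.665 + 1590×0.277 = 566.12 t/h.
water mass fraction in K = 566.12/1779 = 0.3182.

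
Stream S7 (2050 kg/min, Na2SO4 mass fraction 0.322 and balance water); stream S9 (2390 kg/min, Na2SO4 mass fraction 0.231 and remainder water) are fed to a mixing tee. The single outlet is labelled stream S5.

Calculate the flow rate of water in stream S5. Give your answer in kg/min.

3228 kg/min

water out = water in = 2050×0.678 + 2390×0.769 = 3227.8 kg/min.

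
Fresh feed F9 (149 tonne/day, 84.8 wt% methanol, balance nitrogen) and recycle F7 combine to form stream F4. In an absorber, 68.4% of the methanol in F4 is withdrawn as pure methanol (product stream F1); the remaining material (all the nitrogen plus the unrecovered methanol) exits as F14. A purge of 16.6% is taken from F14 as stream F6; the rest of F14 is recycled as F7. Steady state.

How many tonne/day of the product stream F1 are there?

117.4 tonne/day

methanol in F4: m_A = 149×0.848 + (1−0.166)·(1−0.684)·m_A, so m_A = 126.35/0.7365 = 171.57 tonne/day.
Product F1 = 0.684×171.57 = 117.35 tonne/day.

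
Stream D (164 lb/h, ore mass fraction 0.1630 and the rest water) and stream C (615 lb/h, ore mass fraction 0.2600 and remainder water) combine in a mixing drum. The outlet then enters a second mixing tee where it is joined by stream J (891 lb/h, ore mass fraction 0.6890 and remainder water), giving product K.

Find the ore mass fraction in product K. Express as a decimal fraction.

0.4794

Overall, product flow = 1670 lb/h.
ore in = 164×0.163 + 615×0.260 + 891×0.689 = 800.53 lb/h.
ore fraction in K = 0.4794.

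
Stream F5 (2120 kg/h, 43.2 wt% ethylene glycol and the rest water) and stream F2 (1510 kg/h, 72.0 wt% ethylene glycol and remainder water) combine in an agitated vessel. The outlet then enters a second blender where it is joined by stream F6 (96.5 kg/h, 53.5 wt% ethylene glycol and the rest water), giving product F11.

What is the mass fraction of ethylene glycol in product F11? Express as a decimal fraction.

Overall, product flow = 3726.5 kg/h.
ethylene glycol in = 2120×0.432 + 1510×0.720 + 96.5×0.535 = 2054.7 kg/h.
ethylene glycol fraction in F11 = 0.551.

0.551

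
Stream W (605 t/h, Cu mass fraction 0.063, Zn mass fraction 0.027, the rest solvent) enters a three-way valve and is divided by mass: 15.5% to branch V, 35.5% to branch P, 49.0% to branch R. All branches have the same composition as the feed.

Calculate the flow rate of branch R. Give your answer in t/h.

Branch R flow = 0.490×605 = 296.45 t/h.

296.4 t/h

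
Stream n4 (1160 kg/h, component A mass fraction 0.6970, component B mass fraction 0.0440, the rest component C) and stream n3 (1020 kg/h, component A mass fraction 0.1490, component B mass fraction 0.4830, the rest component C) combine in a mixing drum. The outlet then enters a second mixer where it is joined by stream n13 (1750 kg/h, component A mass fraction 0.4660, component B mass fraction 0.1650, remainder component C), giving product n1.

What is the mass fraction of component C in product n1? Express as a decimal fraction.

Overall, product flow = 3930 kg/h.
component C in = 1160×0.259 + 1020×0.368 + 1750×0.369 = 1321.5 kg/h.
component C fraction in n1 = 0.3363.

0.3363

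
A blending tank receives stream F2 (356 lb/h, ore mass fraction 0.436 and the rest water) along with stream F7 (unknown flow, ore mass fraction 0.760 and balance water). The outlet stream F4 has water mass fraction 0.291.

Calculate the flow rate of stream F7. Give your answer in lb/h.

Let F7 be the unknown flow. Total out = 356 + F7.
water balance: 200.78 + 0.240·F7 = 0.291·(356 + F7)
(0.240 − 0.291)·F7 = 0.291×356 − 200.78 = -97.188
F7 = -97.188 / -0.051 = 1905.6 lb/h

1906 lb/h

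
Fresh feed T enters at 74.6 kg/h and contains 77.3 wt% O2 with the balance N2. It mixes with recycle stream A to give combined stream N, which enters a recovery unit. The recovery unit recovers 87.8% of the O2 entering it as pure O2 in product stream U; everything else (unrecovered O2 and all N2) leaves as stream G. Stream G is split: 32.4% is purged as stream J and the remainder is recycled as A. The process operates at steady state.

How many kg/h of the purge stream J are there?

N2 enters only via T and leaves only via the purge: 74.6×0.227 = 0.324×(N2 in G), and the recovery unit passes all N2, so N2 in N = N2 in G = 52.266 kg/h.
O2 in N: m_A = 74.6×0.773 + (1−0.324)·(1−0.878)·m_A, so m_A = 57.666/0.9175 = 62.849 kg/h.
G = (1−0.878)×62.849 + 52.266 = 59.934 kg/h.
Purge J = 0.324×59.934 = 19.418 kg/h.

19.42 kg/h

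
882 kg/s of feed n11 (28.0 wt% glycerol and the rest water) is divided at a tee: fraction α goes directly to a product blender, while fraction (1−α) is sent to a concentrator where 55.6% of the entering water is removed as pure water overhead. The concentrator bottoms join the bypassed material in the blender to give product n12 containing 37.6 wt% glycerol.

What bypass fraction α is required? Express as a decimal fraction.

0.362

All 882×0.280 = 246.96 kg/s of glycerol reaches n12, so n12 = 246.96/0.376 = 656.81 kg/s and vapour = 225.19 kg/s.
The evaporator receives (1−α)·882 of feed at 0.720 water and removes 0.556 of that water:
0.556×0.720×(1−α)×882 = 225.19
(1−α) = 225.19/353.08 = 0.6378;  α = 0.3622.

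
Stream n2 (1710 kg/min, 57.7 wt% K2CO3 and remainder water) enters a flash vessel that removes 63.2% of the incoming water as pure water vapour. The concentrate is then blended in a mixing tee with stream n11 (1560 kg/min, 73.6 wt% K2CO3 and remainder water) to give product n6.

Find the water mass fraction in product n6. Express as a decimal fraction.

0.2410

Vapour removed = 0.632×0.423×1710 = 457.14 kg/min; concentrate = 1252.9 kg/min.
water reaching the mixer = 266.19 (from concentrate) + 1560×0.264 = 678.03 kg/min.
Product flow = 1252.9 + 1560 = 2812.9 kg/min; water fraction = 0.2410.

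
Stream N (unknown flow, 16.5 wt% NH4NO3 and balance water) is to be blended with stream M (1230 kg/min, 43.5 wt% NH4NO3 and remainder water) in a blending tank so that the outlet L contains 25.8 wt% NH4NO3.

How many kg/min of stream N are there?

2341 kg/min

Let N be the unknown flow. Total out = 1230 + N.
NH4NO3 balance: 535.05 + 0.165·N = 0.258·(1230 + N)
(0.165 − 0.258)·N = 0.258×1230 − 535.05 = -217.71
N = -217.71 / -0.093 = 2341 kg/min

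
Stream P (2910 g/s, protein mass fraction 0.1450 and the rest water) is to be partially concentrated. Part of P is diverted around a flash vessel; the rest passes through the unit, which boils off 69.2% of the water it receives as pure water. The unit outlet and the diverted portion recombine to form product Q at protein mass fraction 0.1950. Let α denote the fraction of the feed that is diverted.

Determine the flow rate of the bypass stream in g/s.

1649 g/s

All 2910×0.145 = 421.95 g/s of protein reaches Q, so Q = 421.95/0.195 = 2163.8 g/s and vapour = 746.15 g/s.
The evaporator receives (1−α)·2910 of feed at 0.855 water and removes 0.692 of that water:
0.692×0.855×(1−α)×2910 = 746.15
(1−α) = 746.15/1721.7 = 0.4334;  α = 0.5666.
Bypass flow = 0.5666×2910 = 1648.9 g/s.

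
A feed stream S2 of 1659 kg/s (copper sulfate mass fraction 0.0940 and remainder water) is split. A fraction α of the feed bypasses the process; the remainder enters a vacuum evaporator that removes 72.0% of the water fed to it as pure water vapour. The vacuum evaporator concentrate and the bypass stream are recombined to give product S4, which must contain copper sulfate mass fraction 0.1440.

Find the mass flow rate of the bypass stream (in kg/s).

All 1659×0.094 = 155.95 kg/s of copper sulfate reaches S4, so S4 = 155.95/0.144 = 1083 kg/s and vapour = 576.04 kg/s.
The evaporator receives (1−α)·1659 of feed at 0.906 water and removes 0.720 of that water:
0.720×0.906×(1−α)×1659 = 576.04
(1−α) = 576.04/1082.2 = 0.5323;  α = 0.4677.
Bypass flow = 0.4677×1659 = 775.93 kg/s.

775.9 kg/s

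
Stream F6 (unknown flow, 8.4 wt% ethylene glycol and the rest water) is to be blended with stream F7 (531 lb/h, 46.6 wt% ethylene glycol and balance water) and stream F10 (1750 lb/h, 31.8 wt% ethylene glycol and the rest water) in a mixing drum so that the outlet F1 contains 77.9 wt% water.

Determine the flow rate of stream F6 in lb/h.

Let F6 be the unknown flow. Total out = 2281 + F6.
water balance: 1477.1 + 0.916·F6 = 0.779·(2281 + F6)
(0.916 − 0.779)·F6 = 0.779×2281 − 1477.1 = 299.85
F6 = 299.85 / 0.137 = 2188.6 lb/h

2189 lb/h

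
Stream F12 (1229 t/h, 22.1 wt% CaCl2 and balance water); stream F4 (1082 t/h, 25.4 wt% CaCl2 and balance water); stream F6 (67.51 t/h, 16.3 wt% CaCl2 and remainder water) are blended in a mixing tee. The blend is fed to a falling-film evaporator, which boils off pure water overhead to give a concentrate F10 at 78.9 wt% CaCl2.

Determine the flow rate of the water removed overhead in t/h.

CaCl2 entering = 1229×0.221 + 1082×0.254 + 67.51×0.163 = 557.44 t/h.
All CaCl2 reports to F10, so F10 = 557.44/0.789 = 706.52 t/h.
Total feed = 2378.5 t/h; overhead = 2378.5 − 706.52 = 1672 t/h.

1672 t/h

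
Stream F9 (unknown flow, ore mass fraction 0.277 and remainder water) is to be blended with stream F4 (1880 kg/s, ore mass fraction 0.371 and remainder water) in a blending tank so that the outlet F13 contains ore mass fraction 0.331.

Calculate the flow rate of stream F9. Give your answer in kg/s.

Let F9 be the unknown flow. Total out = 1880 + F9.
ore balance: 697.48 + 0.277·F9 = 0.331·(1880 + F9)
(0.277 − 0.331)·F9 = 0.331×1880 − 697.48 = -75.2
F9 = -75.2 / -0.054 = 1392.6 kg/s

1393 kg/s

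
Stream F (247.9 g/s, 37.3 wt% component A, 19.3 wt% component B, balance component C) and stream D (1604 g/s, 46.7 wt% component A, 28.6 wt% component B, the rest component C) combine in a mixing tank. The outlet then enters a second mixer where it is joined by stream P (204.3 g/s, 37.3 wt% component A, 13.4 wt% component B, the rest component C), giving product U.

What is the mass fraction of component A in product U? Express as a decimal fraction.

0.446

Overall, product flow = 2056.2 g/s.
component A in = 247.9×0.373 + 1604×0.467 + 204.3×0.373 = 917.74 g/s.
component A fraction in U = 0.446.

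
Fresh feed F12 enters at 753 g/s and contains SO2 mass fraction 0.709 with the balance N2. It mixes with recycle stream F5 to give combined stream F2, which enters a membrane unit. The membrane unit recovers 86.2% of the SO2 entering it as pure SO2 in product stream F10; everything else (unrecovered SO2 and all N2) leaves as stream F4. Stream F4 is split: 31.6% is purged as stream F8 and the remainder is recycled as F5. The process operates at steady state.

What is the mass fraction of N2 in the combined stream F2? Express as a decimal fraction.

0.540

N2 enters only via F12 and leaves only via the purge: 753×0.291 = 0.316×(N2 in F4), and the membrane unit passes all N2, so N2 in F2 = N2 in F4 = 693.43 g/s.
SO2 in F2: m_A = 753×0.709 + (1−0.316)·(1−0.862)·m_A, so m_A = 533.88/0.9056 = 589.52 g/s.
F2 = 589.52 + 693.43 = 1283 g/s.
N2 fraction in F2 = 693.43/1283 = 0.540.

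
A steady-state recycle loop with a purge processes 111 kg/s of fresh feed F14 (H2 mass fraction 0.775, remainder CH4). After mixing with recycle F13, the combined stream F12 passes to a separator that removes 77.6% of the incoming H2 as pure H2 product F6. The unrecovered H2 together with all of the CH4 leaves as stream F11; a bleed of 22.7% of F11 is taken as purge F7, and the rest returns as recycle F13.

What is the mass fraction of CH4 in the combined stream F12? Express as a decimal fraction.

CH4 enters only via F14 and leaves only via the purge: 111×0.225 = 0.227×(CH4 in F11), and the separator passes all CH4, so CH4 in F12 = CH4 in F11 = 110.02 kg/s.
H2 in F12: m_A = 111×0.775 + (1−0.227)·(1−0.776)·m_A, so m_A = 86.025/0.8268 = 104.04 kg/s.
F12 = 104.04 + 110.02 = 214.06 kg/s.
CH4 fraction in F12 = 110.02/214.06 = 0.514.

0.514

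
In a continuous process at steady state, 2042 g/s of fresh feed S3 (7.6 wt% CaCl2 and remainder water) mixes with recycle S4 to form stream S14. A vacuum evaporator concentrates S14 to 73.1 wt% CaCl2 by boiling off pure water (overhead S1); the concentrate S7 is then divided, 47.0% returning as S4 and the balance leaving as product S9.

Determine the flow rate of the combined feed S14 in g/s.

Overall CaCl2 balance (none leaves overhead): CaCl2 in fresh feed = CaCl2 in product, i.e. 2042×0.076 = (1−0.470)·S7·0.731.
S7 = 155.19/(0.731×0.530) = 400.57 g/s.
Recycle S4 = 0.470×400.57 = 188.27 g/s.
Combined feed S14 = 2042 + 188.27 = 2230.3 g/s.

2230 g/s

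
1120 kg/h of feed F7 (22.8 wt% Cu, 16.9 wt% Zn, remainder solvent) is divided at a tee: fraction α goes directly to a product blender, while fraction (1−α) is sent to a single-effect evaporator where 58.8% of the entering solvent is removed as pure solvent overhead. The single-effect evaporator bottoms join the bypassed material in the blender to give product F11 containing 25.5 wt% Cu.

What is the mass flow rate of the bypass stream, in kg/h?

All 1120×0.228 = 255.36 kg/h of Cu reaches F11, so F11 = 255.36/0.255 = 1001.4 kg/h and vapour = 118.59 kg/h.
The evaporator receives (1−α)·1120 of feed at 0.603 solvent and removes 0.588 of that solvent:
0.588×0.603×(1−α)×1120 = 118.59
(1−α) = 118.59/397.11 = 0.2986;  α = 0.7014.
Bypass flow = 0.7014×1120 = 785.54 kg/h.

785.5 kg/h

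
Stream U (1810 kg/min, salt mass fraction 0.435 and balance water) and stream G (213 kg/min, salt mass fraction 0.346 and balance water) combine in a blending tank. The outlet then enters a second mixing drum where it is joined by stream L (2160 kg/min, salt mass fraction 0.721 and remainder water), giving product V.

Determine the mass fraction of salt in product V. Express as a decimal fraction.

Overall, product flow = 4183 kg/min.
salt in = 1810×0.435 + 213×0.346 + 2160×0.721 = 2418.4 kg/min.
salt fraction in V = 0.578.

0.578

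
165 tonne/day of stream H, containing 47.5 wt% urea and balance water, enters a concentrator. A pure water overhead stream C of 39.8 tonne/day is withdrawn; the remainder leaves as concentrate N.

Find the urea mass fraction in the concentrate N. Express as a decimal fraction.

urea is not removed: 165×0.475 = 78.375 tonne/day of urea enters N.
Concentrate = 165 − 39.8 = 125.2 tonne/day.
Mass fraction = 78.375/125.2 = 0.626.

0.626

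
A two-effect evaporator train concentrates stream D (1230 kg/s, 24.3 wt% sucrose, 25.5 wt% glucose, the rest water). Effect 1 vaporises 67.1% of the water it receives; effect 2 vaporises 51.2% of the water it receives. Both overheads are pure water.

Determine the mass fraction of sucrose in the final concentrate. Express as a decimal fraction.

0.4200

water in feed = 1230×0.502 = 617.46 kg/s.
After stage 1: water left = (1−0.671)×617.46 = 203.14; stream total = 815.68 kg/s.
After stage 2: water left = (1−0.512)×203.14 = 99.134; final concentrate = 711.67 kg/s.
sucrose fraction = 298.89/711.67 = 0.4200.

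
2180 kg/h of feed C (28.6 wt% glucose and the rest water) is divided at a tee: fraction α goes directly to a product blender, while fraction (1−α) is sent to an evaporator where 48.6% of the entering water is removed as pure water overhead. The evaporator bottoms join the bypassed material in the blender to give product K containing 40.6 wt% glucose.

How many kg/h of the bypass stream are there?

323.1 kg/h

All 2180×0.286 = 623.48 kg/h of glucose reaches K, so K = 623.48/0.406 = 1535.7 kg/h and vapour = 644.33 kg/h.
The evaporator receives (1−α)·2180 of feed at 0.714 water and removes 0.486 of that water:
0.486×0.714×(1−α)×2180 = 644.33
(1−α) = 644.33/756.47 = 0.8518;  α = 0.1482.
Bypass flow = 0.1482×2180 = 323.15 kg/h.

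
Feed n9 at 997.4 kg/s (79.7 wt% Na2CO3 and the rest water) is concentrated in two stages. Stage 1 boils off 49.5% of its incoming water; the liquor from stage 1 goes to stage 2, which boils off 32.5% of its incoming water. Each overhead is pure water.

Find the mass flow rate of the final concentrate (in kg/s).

863.9 kg/s

water in feed = 997.4×0.203 = 202.47 kg/s.
After stage 1: water left = (1−0.495)×202.47 = 102.25; stream total = 897.18 kg/s.
After stage 2: water left = (1−0.325)×102.25 = 69.018; final concentrate = 863.95 kg/s.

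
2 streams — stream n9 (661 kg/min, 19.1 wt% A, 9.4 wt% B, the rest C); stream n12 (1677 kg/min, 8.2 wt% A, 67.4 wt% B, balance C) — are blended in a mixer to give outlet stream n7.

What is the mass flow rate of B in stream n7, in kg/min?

B out = B in = 661×0.094 + 1677×0.674 = 1192.4 kg/min.

1192 kg/min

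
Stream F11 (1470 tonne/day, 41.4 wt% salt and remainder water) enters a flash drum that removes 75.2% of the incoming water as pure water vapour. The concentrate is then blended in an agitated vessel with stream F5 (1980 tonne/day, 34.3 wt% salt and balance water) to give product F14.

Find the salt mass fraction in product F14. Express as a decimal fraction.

Vapour removed = 0.752×0.586×1470 = 647.79 tonne/day; concentrate = 822.21 tonne/day.
salt reaching the mixer = 608.58 (from concentrate) + 1980×0.343 = 1287.7 tonne/day.
Product flow = 822.21 + 1980 = 2802.2 tonne/day; salt fraction = 0.460.

0.460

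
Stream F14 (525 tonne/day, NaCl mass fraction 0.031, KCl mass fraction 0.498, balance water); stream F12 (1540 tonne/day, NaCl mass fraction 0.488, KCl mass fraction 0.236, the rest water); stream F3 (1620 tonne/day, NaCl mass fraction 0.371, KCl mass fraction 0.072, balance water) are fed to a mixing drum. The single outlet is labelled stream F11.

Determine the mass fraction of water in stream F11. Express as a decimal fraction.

0.427

Total flow out = 525 + 1540 + 1620 = 3685 tonne/day.
water in = 525×0.471 + 1540×0.276 + 1620×0.557 = 1574.7 tonne/day.
water mass fraction in F11 = 1574.7/3685 = 0.427.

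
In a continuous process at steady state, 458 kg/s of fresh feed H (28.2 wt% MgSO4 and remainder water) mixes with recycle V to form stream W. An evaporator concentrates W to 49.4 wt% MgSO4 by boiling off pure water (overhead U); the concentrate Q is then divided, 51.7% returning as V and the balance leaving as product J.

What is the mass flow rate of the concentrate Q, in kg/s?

541.3 kg/s

Overall MgSO4 balance (none leaves overhead): MgSO4 in fresh feed = MgSO4 in product, i.e. 458×0.282 = (1−0.517)·Q·0.494.
Q = 129.16/(0.494×0.483) = 541.3 kg/s.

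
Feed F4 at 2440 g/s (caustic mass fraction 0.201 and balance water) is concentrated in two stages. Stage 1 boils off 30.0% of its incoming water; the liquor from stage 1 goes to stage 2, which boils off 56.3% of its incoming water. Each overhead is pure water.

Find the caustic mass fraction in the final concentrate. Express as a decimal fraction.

0.451

water in feed = 2440×0.799 = 1949.6 g/s.
After stage 1: water left = (1−0.300)×1949.6 = 1364.7; stream total = 1855.1 g/s.
After stage 2: water left = (1−0.563)×1364.7 = 596.37; final concentrate = 1086.8 g/s.
caustic fraction = 490.44/1086.8 = 0.451.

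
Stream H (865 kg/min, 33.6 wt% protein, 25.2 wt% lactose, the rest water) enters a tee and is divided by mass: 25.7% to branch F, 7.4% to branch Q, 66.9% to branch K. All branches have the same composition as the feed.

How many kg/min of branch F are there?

Branch F flow = 0.257×865 = 222.31 kg/min.

222.3 kg/min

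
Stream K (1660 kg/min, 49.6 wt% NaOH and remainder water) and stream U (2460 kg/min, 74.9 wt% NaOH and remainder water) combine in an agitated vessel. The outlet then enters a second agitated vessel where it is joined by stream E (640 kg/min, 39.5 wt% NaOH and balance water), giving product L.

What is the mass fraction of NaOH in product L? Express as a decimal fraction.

0.613

Overall, product flow = 4760 kg/min.
NaOH in = 1660×0.496 + 2460×0.749 + 640×0.395 = 2918.7 kg/min.
NaOH fraction in L = 0.613.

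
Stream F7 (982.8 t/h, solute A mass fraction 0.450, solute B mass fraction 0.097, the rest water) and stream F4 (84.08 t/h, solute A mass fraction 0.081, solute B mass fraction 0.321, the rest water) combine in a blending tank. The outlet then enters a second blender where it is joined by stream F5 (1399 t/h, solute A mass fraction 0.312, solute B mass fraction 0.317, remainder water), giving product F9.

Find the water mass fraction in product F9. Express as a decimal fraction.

0.411

Overall, product flow = 2465.9 t/h.
water in = 982.8×0.453 + 84.08×0.598 + 1399×0.371 = 1014.5 t/h.
water fraction in F9 = 0.411.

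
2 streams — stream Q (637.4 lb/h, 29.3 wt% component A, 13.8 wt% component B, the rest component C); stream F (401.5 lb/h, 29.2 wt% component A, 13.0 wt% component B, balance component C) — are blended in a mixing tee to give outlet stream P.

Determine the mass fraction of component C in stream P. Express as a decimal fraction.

Total flow out = 637.4 + 401.5 = 1038.9 lb/h.
component C in = 637.4×0.569 + 401.5×0.578 = 594.75 lb/h.
component C mass fraction in P = 594.75/1038.9 = 0.572.

0.572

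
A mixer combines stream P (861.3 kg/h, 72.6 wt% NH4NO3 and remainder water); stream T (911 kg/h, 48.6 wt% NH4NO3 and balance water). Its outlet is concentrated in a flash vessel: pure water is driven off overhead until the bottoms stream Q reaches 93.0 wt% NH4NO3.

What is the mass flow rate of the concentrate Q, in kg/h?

NH4NO3 entering = 861.3×0.726 + 911×0.486 = 1068 kg/h.
All NH4NO3 reports to Q, so Q = 1068/0.930 = 1148.4 kg/h.

1148 kg/h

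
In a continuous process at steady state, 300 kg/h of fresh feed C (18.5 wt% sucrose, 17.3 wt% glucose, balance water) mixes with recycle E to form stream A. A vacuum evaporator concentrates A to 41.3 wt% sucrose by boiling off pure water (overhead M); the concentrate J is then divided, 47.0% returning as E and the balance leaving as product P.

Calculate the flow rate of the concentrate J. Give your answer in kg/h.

Overall sucrose balance (none leaves overhead): sucrose in fresh feed = sucrose in product, i.e. 300×0.185 = (1−0.470)·J·0.413.
J = 55.5/(0.413×0.530) = 253.55 kg/h.

253.6 kg/h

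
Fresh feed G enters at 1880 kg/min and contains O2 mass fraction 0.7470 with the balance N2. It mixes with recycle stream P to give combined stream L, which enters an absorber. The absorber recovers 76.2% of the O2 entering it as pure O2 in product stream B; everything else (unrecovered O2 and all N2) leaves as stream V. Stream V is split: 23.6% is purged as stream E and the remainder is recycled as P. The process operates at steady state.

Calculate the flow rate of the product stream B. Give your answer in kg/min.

O2 in L: m_A = 1880×0.747 + (1−0.236)·(1−0.762)·m_A, so m_A = 1404.4/0.8182 = 1716.5 kg/min.
Product B = 0.762×1716.5 = 1307.9 kg/min.

1308 kg/min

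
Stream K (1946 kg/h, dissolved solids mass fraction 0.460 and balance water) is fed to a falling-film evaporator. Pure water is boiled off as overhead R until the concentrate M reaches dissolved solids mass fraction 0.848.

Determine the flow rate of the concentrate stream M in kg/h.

1056 kg/h

dissolved solids is conserved: 1946×0.460 = 895.16 kg/h all reports to the concentrate.
Concentrate = 895.16/(target fraction) = 1055.6 kg/h.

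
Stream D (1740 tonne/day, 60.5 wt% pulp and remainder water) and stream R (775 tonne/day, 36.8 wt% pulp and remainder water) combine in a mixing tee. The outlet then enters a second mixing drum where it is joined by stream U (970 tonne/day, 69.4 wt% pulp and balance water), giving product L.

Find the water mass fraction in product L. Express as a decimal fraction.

0.423

Overall, product flow = 3485 tonne/day.
water in = 1740×0.395 + 775×0.632 + 970×0.306 = 1473.9 tonne/day.
water fraction in L = 0.423.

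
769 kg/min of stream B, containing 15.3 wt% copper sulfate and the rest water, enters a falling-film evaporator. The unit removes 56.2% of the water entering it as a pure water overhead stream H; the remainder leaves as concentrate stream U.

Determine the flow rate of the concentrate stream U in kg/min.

402.9 kg/min

water entering = 769×0.847 = 651.34 kg/min; overhead removed = 0.562×651.34 = 366.05 kg/min.
Concentrate = 769 − 366.05 = 402.95 kg/min.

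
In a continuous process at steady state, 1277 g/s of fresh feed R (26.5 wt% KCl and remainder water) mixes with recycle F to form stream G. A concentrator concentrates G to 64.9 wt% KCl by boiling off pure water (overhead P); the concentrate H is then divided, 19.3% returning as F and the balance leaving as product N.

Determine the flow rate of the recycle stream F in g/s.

124.7 g/s

Overall KCl balance (none leaves overhead): KCl in fresh feed = KCl in product, i.e. 1277×0.265 = (1−0.193)·H·0.649.
H = 338.41/(0.649×0.807) = 646.13 g/s.
Recycle F = 0.193×646.13 = 124.7 g/s.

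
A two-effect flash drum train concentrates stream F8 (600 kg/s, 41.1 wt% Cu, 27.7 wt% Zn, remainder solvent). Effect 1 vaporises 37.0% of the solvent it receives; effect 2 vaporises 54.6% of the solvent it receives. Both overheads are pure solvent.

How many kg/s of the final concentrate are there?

solvent in feed = 600×0.312 = 187.2 kg/s.
After stage 1: solvent left = (1−0.370)×187.2 = 117.94; stream total = 530.74 kg/s.
After stage 2: solvent left = (1−0.546)×117.94 = 53.543; final concentrate = 466.34 kg/s.

466.3 kg/s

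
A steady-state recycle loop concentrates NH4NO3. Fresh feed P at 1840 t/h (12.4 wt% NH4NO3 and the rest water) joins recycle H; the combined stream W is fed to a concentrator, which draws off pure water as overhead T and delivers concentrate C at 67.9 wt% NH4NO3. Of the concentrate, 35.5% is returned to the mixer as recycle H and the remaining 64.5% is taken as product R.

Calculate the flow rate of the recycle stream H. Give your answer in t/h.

Overall NH4NO3 balance (none leaves overhead): NH4NO3 in fresh feed = NH4NO3 in product, i.e. 1840×0.124 = (1−0.355)·C·0.679.
C = 228.16/(0.679×0.645) = 520.97 t/h.
Recycle H = 0.355×520.97 = 184.94 t/h.

184.9 t/h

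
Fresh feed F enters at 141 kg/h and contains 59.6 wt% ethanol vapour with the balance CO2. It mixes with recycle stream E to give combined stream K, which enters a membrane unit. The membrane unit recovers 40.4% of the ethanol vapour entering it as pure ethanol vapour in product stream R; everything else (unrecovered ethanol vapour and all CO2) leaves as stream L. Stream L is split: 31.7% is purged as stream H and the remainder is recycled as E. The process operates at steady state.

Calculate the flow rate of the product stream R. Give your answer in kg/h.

ethanol vapour in K: m_A = 141×0.596 + (1−0.317)·(1−0.404)·m_A, so m_A = 84.036/0.5929 = 141.73 kg/h.
Product R = 0.404×141.73 = 57.259 kg/h.

57.26 kg/h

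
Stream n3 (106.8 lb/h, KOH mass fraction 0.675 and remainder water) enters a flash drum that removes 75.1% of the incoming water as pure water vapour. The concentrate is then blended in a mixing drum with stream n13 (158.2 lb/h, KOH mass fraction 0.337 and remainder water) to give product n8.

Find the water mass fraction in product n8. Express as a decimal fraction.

0.475

Vapour removed = 0.751×0.325×106.8 = 26.067 lb/h; concentrate = 80.733 lb/h.
water reaching the mixer = 8.6428 (from concentrate) + 158.2×0.663 = 113.53 lb/h.
Product flow = 80.733 + 158.2 = 238.93 lb/h; water fraction = 0.475.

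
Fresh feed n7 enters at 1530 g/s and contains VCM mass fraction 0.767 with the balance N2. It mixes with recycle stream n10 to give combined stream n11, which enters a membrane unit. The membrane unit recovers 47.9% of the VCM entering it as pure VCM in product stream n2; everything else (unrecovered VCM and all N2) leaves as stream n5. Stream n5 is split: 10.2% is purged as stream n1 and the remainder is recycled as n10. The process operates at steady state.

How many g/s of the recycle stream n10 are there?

N2 enters only via n7 and leaves only via the purge: 1530×0.233 = 0.102×(N2 in n5), and the membrane unit passes all N2, so N2 in n11 = N2 in n5 = 3495 g/s.
VCM in n11: m_A = 1530×0.767 + (1−0.102)·(1−0.479)·m_A, so m_A = 1173.5/0.5321 = 2205.3 g/s.
n5 = (1−0.479)×2205.3 + 3495 = 4643.9 g/s.
Recycle n10 = (1−0.102)×4643.9 = 4170.3 g/s.

4170 g/s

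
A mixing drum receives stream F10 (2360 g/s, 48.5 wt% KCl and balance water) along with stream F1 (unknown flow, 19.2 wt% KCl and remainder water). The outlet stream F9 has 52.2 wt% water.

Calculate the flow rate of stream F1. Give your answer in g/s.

57.76 g/s

Let F1 be the unknown flow. Total out = 2360 + F1.
water balance: 1215.4 + 0.808·F1 = 0.522·(2360 + F1)
(0.808 − 0.522)·F1 = 0.522×2360 − 1215.4 = 16.52
F1 = 16.52 / 0.286 = 57.762 g/s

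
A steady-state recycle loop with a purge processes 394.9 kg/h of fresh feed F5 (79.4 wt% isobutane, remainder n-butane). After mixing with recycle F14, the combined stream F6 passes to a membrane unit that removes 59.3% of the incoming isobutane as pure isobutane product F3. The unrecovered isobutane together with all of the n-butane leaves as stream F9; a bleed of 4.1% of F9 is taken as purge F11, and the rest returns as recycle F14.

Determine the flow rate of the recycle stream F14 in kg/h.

n-butane enters only via F5 and leaves only via the purge: 394.9×0.206 = 0.041×(n-butane in F9), and the membrane unit passes all n-butane, so n-butane in F6 = n-butane in F9 = 1984.1 kg/h.
isobutane in F6: m_A = 394.9×0.794 + (1−0.041)·(1−0.593)·m_A, so m_A = 313.55/0.6097 = 514.28 kg/h.
F9 = (1−0.593)×514.28 + 1984.1 = 2193.4 kg/h.
Recycle F14 = (1−0.041)×2193.4 = 2103.5 kg/h.

2104 kg/h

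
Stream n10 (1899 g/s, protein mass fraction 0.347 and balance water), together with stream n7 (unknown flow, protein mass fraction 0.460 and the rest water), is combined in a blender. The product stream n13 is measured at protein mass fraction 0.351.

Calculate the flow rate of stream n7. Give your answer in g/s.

69.69 g/s

Let n7 be the unknown flow. Total out = 1899 + n7.
protein balance: 658.95 + 0.460·n7 = 0.351·(1899 + n7)
(0.460 − 0.351)·n7 = 0.351×1899 − 658.95 = 7.596
n7 = 7.596 / 0.109 = 69.688 g/s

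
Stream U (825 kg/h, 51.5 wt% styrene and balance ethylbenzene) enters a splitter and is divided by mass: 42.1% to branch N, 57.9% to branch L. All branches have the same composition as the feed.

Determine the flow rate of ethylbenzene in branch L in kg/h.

231.7 kg/h

Branch L total = 0.579×825 = 477.67 kg/h.
ethylbenzene in L = 0.485×477.67 = 231.67 kg/h.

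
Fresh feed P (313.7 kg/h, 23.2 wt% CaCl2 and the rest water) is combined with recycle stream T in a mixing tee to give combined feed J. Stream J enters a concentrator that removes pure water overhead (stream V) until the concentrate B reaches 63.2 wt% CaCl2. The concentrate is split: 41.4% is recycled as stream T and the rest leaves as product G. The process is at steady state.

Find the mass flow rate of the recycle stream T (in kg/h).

81.36 kg/h

Overall CaCl2 balance (none leaves overhead): CaCl2 in fresh feed = CaCl2 in product, i.e. 313.7×0.232 = (1−0.414)·B·0.632.
B = 72.778/(0.632×0.586) = 196.51 kg/h.
Recycle T = 0.414×196.51 = 81.356 kg/h.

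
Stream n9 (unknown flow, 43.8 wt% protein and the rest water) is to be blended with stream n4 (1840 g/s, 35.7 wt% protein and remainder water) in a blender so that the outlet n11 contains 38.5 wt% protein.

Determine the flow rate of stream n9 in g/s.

972.1 g/s

Let n9 be the unknown flow. Total out = 1840 + n9.
protein balance: 656.88 + 0.438·n9 = 0.385·(1840 + n9)
(0.438 − 0.385)·n9 = 0.385×1840 − 656.88 = 51.52
n9 = 51.52 / 0.053 = 972.08 g/s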